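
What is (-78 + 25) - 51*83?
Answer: -4286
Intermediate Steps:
(-78 + 25) - 51*83 = -53 - 4233 = -4286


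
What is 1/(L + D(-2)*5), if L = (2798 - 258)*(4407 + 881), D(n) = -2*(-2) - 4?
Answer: 1/13431520 ≈ 7.4452e-8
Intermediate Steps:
D(n) = 0 (D(n) = 4 - 4 = 0)
L = 13431520 (L = 2540*5288 = 13431520)
1/(L + D(-2)*5) = 1/(13431520 + 0*5) = 1/(13431520 + 0) = 1/13431520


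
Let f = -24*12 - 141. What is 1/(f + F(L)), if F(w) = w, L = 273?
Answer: -1/156 ≈ -0.0064103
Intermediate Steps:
f = -429 (f = -288 - 141 = -429)
1/(f + F(L)) = 1/(-429 + 273) = 1/(-156) = -1/156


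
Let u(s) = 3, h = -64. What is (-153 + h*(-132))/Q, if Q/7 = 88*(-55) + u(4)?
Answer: -1185/4837 ≈ -0.24499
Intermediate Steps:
Q = -33859 (Q = 7*(88*(-55) + 3) = 7*(-4840 + 3) = 7*(-4837) = -33859)
(-153 + h*(-132))/Q = (-153 - 64*(-132))/(-33859) = (-153 + 8448)*(-1/33859) = 8295*(-1/33859) = -1185/4837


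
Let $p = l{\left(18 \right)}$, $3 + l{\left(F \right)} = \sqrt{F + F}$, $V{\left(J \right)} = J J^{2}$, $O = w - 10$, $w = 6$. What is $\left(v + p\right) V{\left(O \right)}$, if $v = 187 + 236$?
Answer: $-27264$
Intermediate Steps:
$O = -4$ ($O = 6 - 10 = -4$)
$V{\left(J \right)} = J^{3}$
$v = 423$
$l{\left(F \right)} = -3 + \sqrt{2} \sqrt{F}$ ($l{\left(F \right)} = -3 + \sqrt{F + F} = -3 + \sqrt{2 F} = -3 + \sqrt{2} \sqrt{F}$)
$p = 3$ ($p = -3 + \sqrt{2} \sqrt{18} = -3 + \sqrt{2} \cdot 3 \sqrt{2} = -3 + 6 = 3$)
$\left(v + p\right) V{\left(O \right)} = \left(423 + 3\right) \left(-4\right)^{3} = 426 \left(-64\right) = -27264$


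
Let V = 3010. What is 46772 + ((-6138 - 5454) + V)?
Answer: 38190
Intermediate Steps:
46772 + ((-6138 - 5454) + V) = 46772 + ((-6138 - 5454) + 3010) = 46772 + (-11592 + 3010) = 46772 - 8582 = 38190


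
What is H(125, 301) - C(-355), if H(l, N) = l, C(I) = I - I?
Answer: 125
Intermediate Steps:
C(I) = 0
H(125, 301) - C(-355) = 125 - 1*0 = 125 + 0 = 125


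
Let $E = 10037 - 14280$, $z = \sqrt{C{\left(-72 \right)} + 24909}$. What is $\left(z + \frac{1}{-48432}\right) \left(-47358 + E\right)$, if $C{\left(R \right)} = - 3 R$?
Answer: $\frac{51601}{48432} - 258005 \sqrt{1005} \approx -8.1792 \cdot 10^{6}$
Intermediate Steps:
$z = 5 \sqrt{1005}$ ($z = \sqrt{\left(-3\right) \left(-72\right) + 24909} = \sqrt{216 + 24909} = \sqrt{25125} = 5 \sqrt{1005} \approx 158.51$)
$E = -4243$ ($E = 10037 - 14280 = -4243$)
$\left(z + \frac{1}{-48432}\right) \left(-47358 + E\right) = \left(5 \sqrt{1005} + \frac{1}{-48432}\right) \left(-47358 - 4243\right) = \left(5 \sqrt{1005} - \frac{1}{48432}\right) \left(-51601\right) = \left(- \frac{1}{48432} + 5 \sqrt{1005}\right) \left(-51601\right) = \frac{51601}{48432} - 258005 \sqrt{1005}$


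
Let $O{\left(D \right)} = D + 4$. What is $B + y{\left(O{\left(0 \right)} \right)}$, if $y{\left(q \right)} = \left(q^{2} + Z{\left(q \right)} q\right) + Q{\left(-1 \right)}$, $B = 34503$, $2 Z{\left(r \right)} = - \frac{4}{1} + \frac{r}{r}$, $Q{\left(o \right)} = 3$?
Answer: $34516$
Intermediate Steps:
$Z{\left(r \right)} = - \frac{3}{2}$ ($Z{\left(r \right)} = \frac{- \frac{4}{1} + \frac{r}{r}}{2} = \frac{\left(-4\right) 1 + 1}{2} = \frac{-4 + 1}{2} = \frac{1}{2} \left(-3\right) = - \frac{3}{2}$)
$O{\left(D \right)} = 4 + D$
$y{\left(q \right)} = 3 + q^{2} - \frac{3 q}{2}$ ($y{\left(q \right)} = \left(q^{2} - \frac{3 q}{2}\right) + 3 = 3 + q^{2} - \frac{3 q}{2}$)
$B + y{\left(O{\left(0 \right)} \right)} = 34503 + \left(3 + \left(4 + 0\right)^{2} - \frac{3 \left(4 + 0\right)}{2}\right) = 34503 + \left(3 + 4^{2} - 6\right) = 34503 + \left(3 + 16 - 6\right) = 34503 + 13 = 34516$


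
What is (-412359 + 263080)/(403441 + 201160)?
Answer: -149279/604601 ≈ -0.24690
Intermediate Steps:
(-412359 + 263080)/(403441 + 201160) = -149279/604601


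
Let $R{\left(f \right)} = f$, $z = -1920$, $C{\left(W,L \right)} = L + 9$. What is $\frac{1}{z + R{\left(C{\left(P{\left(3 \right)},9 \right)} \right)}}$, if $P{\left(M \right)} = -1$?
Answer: $- \frac{1}{1902} \approx -0.00052576$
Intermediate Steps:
$C{\left(W,L \right)} = 9 + L$
$\frac{1}{z + R{\left(C{\left(P{\left(3 \right)},9 \right)} \right)}} = \frac{1}{-1920 + \left(9 + 9\right)} = \frac{1}{-1920 + 18} = \frac{1}{-1902} = - \frac{1}{1902}$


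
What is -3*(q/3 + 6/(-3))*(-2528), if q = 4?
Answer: -5056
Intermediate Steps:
-3*(q/3 + 6/(-3))*(-2528) = -3*(4/3 + 6/(-3))*(-2528) = -3*(4*(⅓) + 6*(-⅓))*(-2528) = -3*(4/3 - 2)*(-2528) = -3*(-⅔)*(-2528) = 2*(-2528) = -5056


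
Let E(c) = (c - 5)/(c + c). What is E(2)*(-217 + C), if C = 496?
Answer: -837/4 ≈ -209.25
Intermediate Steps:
E(c) = (-5 + c)/(2*c) (E(c) = (-5 + c)/((2*c)) = (-5 + c)*(1/(2*c)) = (-5 + c)/(2*c))
E(2)*(-217 + C) = ((½)*(-5 + 2)/2)*(-217 + 496) = ((½)*(½)*(-3))*279 = -¾*279 = -837/4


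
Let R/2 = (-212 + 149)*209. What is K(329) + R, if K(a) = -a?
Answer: -26663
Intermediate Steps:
R = -26334 (R = 2*((-212 + 149)*209) = 2*(-63*209) = 2*(-13167) = -26334)
K(329) + R = -1*329 - 26334 = -329 - 26334 = -26663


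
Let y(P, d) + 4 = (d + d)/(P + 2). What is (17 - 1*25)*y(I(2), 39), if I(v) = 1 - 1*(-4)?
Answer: -400/7 ≈ -57.143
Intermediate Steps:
I(v) = 5 (I(v) = 1 + 4 = 5)
y(P, d) = -4 + 2*d/(2 + P) (y(P, d) = -4 + (d + d)/(P + 2) = -4 + (2*d)/(2 + P) = -4 + 2*d/(2 + P))
(17 - 1*25)*y(I(2), 39) = (17 - 1*25)*(2*(-4 + 39 - 2*5)/(2 + 5)) = (17 - 25)*(2*(-4 + 39 - 10)/7) = -16*25/7 = -8*50/7 = -400/7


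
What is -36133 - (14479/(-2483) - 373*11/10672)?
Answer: -957308338971/26498576 ≈ -36127.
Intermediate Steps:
-36133 - (14479/(-2483) - 373*11/10672) = -36133 - (14479*(-1/2483) - 4103*1/10672) = -36133 - (-14479/2483 - 4103/10672) = -36133 - 1*(-164707637/26498576) = -36133 + 164707637/26498576 = -957308338971/26498576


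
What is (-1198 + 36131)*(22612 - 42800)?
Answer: -705227404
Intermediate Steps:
(-1198 + 36131)*(22612 - 42800) = 34933*(-20188) = -705227404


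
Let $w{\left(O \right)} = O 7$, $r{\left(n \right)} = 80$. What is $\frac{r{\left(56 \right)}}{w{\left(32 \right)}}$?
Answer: $\frac{5}{14} \approx 0.35714$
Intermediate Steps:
$w{\left(O \right)} = 7 O$
$\frac{r{\left(56 \right)}}{w{\left(32 \right)}} = \frac{80}{7 \cdot 32} = \frac{80}{224} = 80 \cdot \frac{1}{224} = \frac{5}{14}$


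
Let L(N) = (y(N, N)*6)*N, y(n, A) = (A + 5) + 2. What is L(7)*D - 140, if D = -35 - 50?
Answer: -50120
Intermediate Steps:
D = -85
y(n, A) = 7 + A (y(n, A) = (5 + A) + 2 = 7 + A)
L(N) = N*(42 + 6*N) (L(N) = ((7 + N)*6)*N = (42 + 6*N)*N = N*(42 + 6*N))
L(7)*D - 140 = (6*7*(7 + 7))*(-85) - 140 = (6*7*14)*(-85) - 140 = 588*(-85) - 140 = -49980 - 140 = -50120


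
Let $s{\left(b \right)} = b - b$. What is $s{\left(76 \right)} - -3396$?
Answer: $3396$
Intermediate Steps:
$s{\left(b \right)} = 0$
$s{\left(76 \right)} - -3396 = 0 - -3396 = 0 + 3396 = 3396$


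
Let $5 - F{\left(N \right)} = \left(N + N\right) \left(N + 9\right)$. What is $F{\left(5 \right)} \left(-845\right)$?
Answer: $114075$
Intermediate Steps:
$F{\left(N \right)} = 5 - 2 N \left(9 + N\right)$ ($F{\left(N \right)} = 5 - \left(N + N\right) \left(N + 9\right) = 5 - 2 N \left(9 + N\right)$)
$F{\left(5 \right)} \left(-845\right) = \left(5 - 90 - 2 \cdot 5^{2}\right) \left(-845\right) = \left(5 - 90 - 50\right) \left(-845\right) = \left(-135\right) \left(-845\right) = 114075$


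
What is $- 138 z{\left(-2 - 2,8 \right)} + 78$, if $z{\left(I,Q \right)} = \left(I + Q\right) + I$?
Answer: $78$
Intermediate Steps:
$z{\left(I,Q \right)} = Q + 2 I$
$- 138 z{\left(-2 - 2,8 \right)} + 78 = - 138 \left(8 + 2 \left(-2 - 2\right)\right) + 78 = - 138 \left(8 + 2 \left(-4\right)\right) + 78 = - 138 \left(8 - 8\right) + 78 = \left(-138\right) 0 + 78 = 0 + 78 = 78$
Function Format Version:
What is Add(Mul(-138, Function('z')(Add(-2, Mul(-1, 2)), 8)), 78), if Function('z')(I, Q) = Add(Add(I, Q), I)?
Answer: 78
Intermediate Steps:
Function('z')(I, Q) = Add(Q, Mul(2, I))
Add(Mul(-138, Function('z')(Add(-2, Mul(-1, 2)), 8)), 78) = Add(Mul(-138, Add(8, Mul(2, Add(-2, Mul(-1, 2))))), 78) = Add(Mul(-138, Add(8, Mul(2, Add(-2, -2)))), 78) = Add(Mul(-138, Add(8, Mul(2, -4))), 78) = Add(Mul(-138, Add(8, -8)), 78) = Add(Mul(-138, 0), 78) = Add(0, 78) = 78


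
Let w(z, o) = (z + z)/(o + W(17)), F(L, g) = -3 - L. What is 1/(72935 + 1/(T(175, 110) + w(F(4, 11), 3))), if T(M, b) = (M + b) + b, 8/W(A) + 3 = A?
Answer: 9777/713085520 ≈ 1.3711e-5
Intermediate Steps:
W(A) = 8/(-3 + A)
T(M, b) = M + 2*b
w(z, o) = 2*z/(4/7 + o) (w(z, o) = (z + z)/(o + 8/(-3 + 17)) = (2*z)/(o + 8/14) = (2*z)/(o + 8*(1/14)) = (2*z)/(o + 4/7) = (2*z)/(4/7 + o) = 2*z/(4/7 + o))
1/(72935 + 1/(T(175, 110) + w(F(4, 11), 3))) = 1/(72935 + 1/((175 + 2*110) + 14*(-3 - 1*4)/(4 + 7*3))) = 1/(72935 + 1/((175 + 220) + 14*(-3 - 4)/(4 + 21))) = 1/(72935 + 1/(395 + 14*(-7)/25)) = 1/(72935 + 1/(395 + 14*(-7)*(1/25))) = 1/(72935 + 1/(395 - 98/25)) = 1/(72935 + 1/(9777/25)) = 1/(72935 + 25/9777) = 1/(713085520/9777) = 9777/713085520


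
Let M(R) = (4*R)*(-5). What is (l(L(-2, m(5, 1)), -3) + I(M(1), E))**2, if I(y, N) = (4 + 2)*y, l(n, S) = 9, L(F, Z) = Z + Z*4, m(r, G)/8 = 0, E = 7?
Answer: 12321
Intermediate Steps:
m(r, G) = 0 (m(r, G) = 8*0 = 0)
L(F, Z) = 5*Z (L(F, Z) = Z + 4*Z = 5*Z)
M(R) = -20*R
I(y, N) = 6*y
(l(L(-2, m(5, 1)), -3) + I(M(1), E))**2 = (9 + 6*(-20*1))**2 = (9 + 6*(-20))**2 = (9 - 120)**2 = (-111)**2 = 12321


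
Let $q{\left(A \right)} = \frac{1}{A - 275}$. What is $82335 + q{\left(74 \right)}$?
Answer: $\frac{16549334}{201} \approx 82335.0$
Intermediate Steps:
$q{\left(A \right)} = \frac{1}{-275 + A}$ ($q{\left(A \right)} = \frac{1}{A - 275} = \frac{1}{-275 + A}$)
$82335 + q{\left(74 \right)} = 82335 + \frac{1}{-275 + 74} = 82335 + \frac{1}{-201} = 82335 - \frac{1}{201} = \frac{16549334}{201}$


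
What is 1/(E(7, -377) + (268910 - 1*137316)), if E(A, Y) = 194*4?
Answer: 1/132370 ≈ 7.5546e-6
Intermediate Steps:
E(A, Y) = 776
1/(E(7, -377) + (268910 - 1*137316)) = 1/(776 + (268910 - 1*137316)) = 1/(776 + (268910 - 137316)) = 1/(776 + 131594) = 1/132370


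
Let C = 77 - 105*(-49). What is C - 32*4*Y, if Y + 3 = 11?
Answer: 4198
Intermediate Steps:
Y = 8 (Y = -3 + 11 = 8)
C = 5222 (C = 77 + 5145 = 5222)
C - 32*4*Y = 5222 - 32*4*8 = 5222 - 128*8 = 5222 - 1*1024 = 5222 - 1024 = 4198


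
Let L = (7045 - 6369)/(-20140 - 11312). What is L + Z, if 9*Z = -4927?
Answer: -12914174/23589 ≈ -547.47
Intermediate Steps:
Z = -4927/9 (Z = (⅑)*(-4927) = -4927/9 ≈ -547.44)
L = -169/7863 (L = 676/(-31452) = 676*(-1/31452) = -169/7863 ≈ -0.021493)
L + Z = -169/7863 - 4927/9 = -12914174/23589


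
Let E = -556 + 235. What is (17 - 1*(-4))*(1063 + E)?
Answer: 15582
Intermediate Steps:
E = -321
(17 - 1*(-4))*(1063 + E) = (17 - 1*(-4))*(1063 - 321) = (17 + 4)*742 = 21*742 = 15582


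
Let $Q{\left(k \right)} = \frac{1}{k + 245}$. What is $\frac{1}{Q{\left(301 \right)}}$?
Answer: $546$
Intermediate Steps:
$Q{\left(k \right)} = \frac{1}{245 + k}$
$\frac{1}{Q{\left(301 \right)}} = \frac{1}{\frac{1}{245 + 301}} = \frac{1}{\frac{1}{546}} = 546$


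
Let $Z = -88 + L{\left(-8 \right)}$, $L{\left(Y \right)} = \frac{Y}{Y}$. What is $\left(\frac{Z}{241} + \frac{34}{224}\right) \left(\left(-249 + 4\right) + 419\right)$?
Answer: $- \frac{491289}{13496} \approx -36.403$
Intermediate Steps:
$L{\left(Y \right)} = 1$
$Z = -87$ ($Z = -88 + 1 = -87$)
$\left(\frac{Z}{241} + \frac{34}{224}\right) \left(\left(-249 + 4\right) + 419\right) = \left(- \frac{87}{241} + \frac{34}{224}\right) \left(\left(-249 + 4\right) + 419\right) = \left(\left(-87\right) \frac{1}{241} + 34 \cdot \frac{1}{224}\right) \left(-245 + 419\right) = \left(- \frac{87}{241} + \frac{17}{112}\right) 174 = \left(- \frac{5647}{26992}\right) 174 = - \frac{491289}{13496}$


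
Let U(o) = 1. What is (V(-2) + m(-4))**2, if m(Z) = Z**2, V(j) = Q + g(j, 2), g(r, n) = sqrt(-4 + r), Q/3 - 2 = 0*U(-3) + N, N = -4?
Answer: (10 + I*sqrt(6))**2 ≈ 94.0 + 48.99*I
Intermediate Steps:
Q = -6 (Q = 6 + 3*(0*1 - 4) = 6 + 3*(0 - 4) = 6 + 3*(-4) = 6 - 12 = -6)
V(j) = -6 + sqrt(-4 + j)
(V(-2) + m(-4))**2 = ((-6 + sqrt(-4 - 2)) + (-4)**2)**2 = ((-6 + sqrt(-6)) + 16)**2 = ((-6 + I*sqrt(6)) + 16)**2 = (10 + I*sqrt(6))**2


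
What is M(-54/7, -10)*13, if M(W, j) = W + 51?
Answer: 3939/7 ≈ 562.71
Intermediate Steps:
M(W, j) = 51 + W
M(-54/7, -10)*13 = (51 - 54/7)*13 = (303/7)*13 = 3939/7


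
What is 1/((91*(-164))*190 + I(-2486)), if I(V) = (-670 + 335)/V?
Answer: -2486/7049201825 ≈ -3.5266e-7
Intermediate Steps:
I(V) = -335/V
1/((91*(-164))*190 + I(-2486)) = 1/((91*(-164))*190 - 335/(-2486)) = 1/(-14924*190 - 335*(-1/2486)) = 1/(-2835560 + 335/2486) = 1/(-7049201825/2486) = -2486/7049201825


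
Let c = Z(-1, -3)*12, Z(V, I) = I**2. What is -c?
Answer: -108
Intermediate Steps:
c = 108 (c = (-3)**2*12 = 9*12 = 108)
-c = -1*108 = -108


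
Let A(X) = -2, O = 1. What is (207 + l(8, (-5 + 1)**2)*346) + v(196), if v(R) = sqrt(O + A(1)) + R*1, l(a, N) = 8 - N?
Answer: -2365 + I ≈ -2365.0 + 1.0*I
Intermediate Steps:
v(R) = I + R (v(R) = sqrt(1 - 2) + R*1 = sqrt(-1) + R = I + R)
(207 + l(8, (-5 + 1)**2)*346) + v(196) = (207 + (8 - (-5 + 1)**2)*346) + (I + 196) = (207 + (8 - 1*(-4)**2)*346) + (196 + I) = (207 + (8 - 1*16)*346) + (196 + I) = (207 + (8 - 16)*346) + (196 + I) = (207 - 8*346) + (196 + I) = (207 - 2768) + (196 + I) = -2561 + (196 + I) = -2365 + I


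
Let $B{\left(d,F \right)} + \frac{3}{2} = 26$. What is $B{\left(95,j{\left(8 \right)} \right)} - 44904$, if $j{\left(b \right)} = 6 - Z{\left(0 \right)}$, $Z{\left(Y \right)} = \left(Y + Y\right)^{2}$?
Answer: $- \frac{89759}{2} \approx -44880.0$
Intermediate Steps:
$Z{\left(Y \right)} = 4 Y^{2}$ ($Z{\left(Y \right)} = \left(2 Y\right)^{2} = 4 Y^{2}$)
$j{\left(b \right)} = 6$ ($j{\left(b \right)} = 6 - 4 \cdot 0^{2} = 6 - 4 \cdot 0 = 6 - 0 = 6 + 0 = 6$)
$B{\left(d,F \right)} = \frac{49}{2}$ ($B{\left(d,F \right)} = - \frac{3}{2} + 26 = \frac{49}{2}$)
$B{\left(95,j{\left(8 \right)} \right)} - 44904 = \frac{49}{2} - 44904 = - \frac{89759}{2}$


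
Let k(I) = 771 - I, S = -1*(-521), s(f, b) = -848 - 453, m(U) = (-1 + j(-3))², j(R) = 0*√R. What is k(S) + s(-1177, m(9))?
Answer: -1051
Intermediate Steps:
j(R) = 0
m(U) = 1 (m(U) = (-1 + 0)² = (-1)² = 1)
s(f, b) = -1301
S = 521
k(S) + s(-1177, m(9)) = (771 - 1*521) - 1301 = (771 - 521) - 1301 = 250 - 1301 = -1051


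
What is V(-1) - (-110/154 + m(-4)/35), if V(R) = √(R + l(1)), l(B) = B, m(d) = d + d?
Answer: 33/35 ≈ 0.94286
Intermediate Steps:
m(d) = 2*d
V(R) = √(1 + R) (V(R) = √(R + 1) = √(1 + R))
V(-1) - (-110/154 + m(-4)/35) = √(1 - 1) - (-110/154 + (2*(-4))/35) = √0 - (-110*1/154 - 8*1/35) = 0 - (-5/7 - 8/35) = 0 - 1*(-33/35) = 0 + 33/35 = 33/35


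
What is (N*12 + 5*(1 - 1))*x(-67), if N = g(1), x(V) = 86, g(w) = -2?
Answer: -2064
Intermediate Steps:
N = -2
(N*12 + 5*(1 - 1))*x(-67) = (-2*12 + 5*(1 - 1))*86 = (-24 + 5*0)*86 = (-24 + 0)*86 = -24*86 = -2064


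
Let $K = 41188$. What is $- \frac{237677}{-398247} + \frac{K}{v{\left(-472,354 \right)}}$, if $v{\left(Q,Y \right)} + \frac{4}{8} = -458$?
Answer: $- \frac{4655435009}{52170357} \approx -89.235$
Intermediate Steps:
$v{\left(Q,Y \right)} = - \frac{917}{2}$ ($v{\left(Q,Y \right)} = - \frac{1}{2} - 458 = - \frac{917}{2}$)
$- \frac{237677}{-398247} + \frac{K}{v{\left(-472,354 \right)}} = - \frac{237677}{-398247} + \frac{41188}{- \frac{917}{2}} = \left(-237677\right) \left(- \frac{1}{398247}\right) + 41188 \left(- \frac{2}{917}\right) = \frac{237677}{398247} - \frac{11768}{131} = - \frac{4655435009}{52170357}$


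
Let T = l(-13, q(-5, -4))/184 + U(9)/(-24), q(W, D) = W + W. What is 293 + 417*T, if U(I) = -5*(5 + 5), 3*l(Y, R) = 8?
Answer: 107437/92 ≈ 1167.8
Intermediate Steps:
q(W, D) = 2*W
l(Y, R) = 8/3 (l(Y, R) = (1/3)*8 = 8/3)
U(I) = -50 (U(I) = -5*10 = -50)
T = 193/92 (T = (8/3)/184 - 50/(-24) = (8/3)*(1/184) - 50*(-1/24) = 1/69 + 25/12 = 193/92 ≈ 2.0978)
293 + 417*T = 293 + 417*(193/92) = 293 + 80481/92 = 107437/92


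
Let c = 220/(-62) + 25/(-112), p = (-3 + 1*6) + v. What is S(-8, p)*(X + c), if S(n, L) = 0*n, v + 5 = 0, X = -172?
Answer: 0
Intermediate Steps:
v = -5 (v = -5 + 0 = -5)
p = -2 (p = (-3 + 1*6) - 5 = (-3 + 6) - 5 = 3 - 5 = -2)
S(n, L) = 0
c = -13095/3472 (c = 220*(-1/62) + 25*(-1/112) = -110/31 - 25/112 = -13095/3472 ≈ -3.7716)
S(-8, p)*(X + c) = 0*(-172 - 13095/3472) = 0*(-610279/3472) = 0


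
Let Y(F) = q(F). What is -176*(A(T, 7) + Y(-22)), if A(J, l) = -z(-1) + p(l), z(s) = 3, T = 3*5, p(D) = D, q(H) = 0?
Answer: -704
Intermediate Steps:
Y(F) = 0
T = 15
A(J, l) = -3 + l (A(J, l) = -1*3 + l = -3 + l)
-176*(A(T, 7) + Y(-22)) = -176*((-3 + 7) + 0) = -176*(4 + 0) = -176*4 = -704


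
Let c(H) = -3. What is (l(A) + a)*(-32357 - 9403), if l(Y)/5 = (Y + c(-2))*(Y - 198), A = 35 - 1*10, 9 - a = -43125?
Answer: -1006583040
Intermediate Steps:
a = 43134 (a = 9 - 1*(-43125) = 9 + 43125 = 43134)
A = 25 (A = 35 - 10 = 25)
l(Y) = 5*(-198 + Y)*(-3 + Y) (l(Y) = 5*((Y - 3)*(Y - 198)) = 5*((-3 + Y)*(-198 + Y)) = 5*((-198 + Y)*(-3 + Y)) = 5*(-198 + Y)*(-3 + Y))
(l(A) + a)*(-32357 - 9403) = ((2970 - 1005*25 + 5*25**2) + 43134)*(-32357 - 9403) = ((2970 - 25125 + 5*625) + 43134)*(-41760) = ((2970 - 25125 + 3125) + 43134)*(-41760) = (-19030 + 43134)*(-41760) = 24104*(-41760) = -1006583040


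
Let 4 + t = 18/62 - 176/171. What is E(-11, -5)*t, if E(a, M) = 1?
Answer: -25121/5301 ≈ -4.7389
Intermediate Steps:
t = -25121/5301 (t = -4 + (18/62 - 176/171) = -4 + (18*(1/62) - 176*1/171) = -4 + (9/31 - 176/171) = -4 - 3917/5301 = -25121/5301 ≈ -4.7389)
E(-11, -5)*t = 1*(-25121/5301) = -25121/5301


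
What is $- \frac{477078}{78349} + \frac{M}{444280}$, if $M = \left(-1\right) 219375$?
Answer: $- \frac{45828805143}{6961778744} \approx -6.5829$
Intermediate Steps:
$M = -219375$
$- \frac{477078}{78349} + \frac{M}{444280} = - \frac{477078}{78349} - \frac{219375}{444280} = \left(-477078\right) \frac{1}{78349} - \frac{43875}{88856} = - \frac{477078}{78349} - \frac{43875}{88856} = - \frac{45828805143}{6961778744}$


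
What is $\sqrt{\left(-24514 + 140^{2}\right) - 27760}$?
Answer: $31 i \sqrt{34} \approx 180.76 i$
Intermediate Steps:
$\sqrt{\left(-24514 + 140^{2}\right) - 27760} = \sqrt{\left(-24514 + 19600\right) - 27760} = \sqrt{-4914 - 27760} = \sqrt{-32674} = 31 i \sqrt{34}$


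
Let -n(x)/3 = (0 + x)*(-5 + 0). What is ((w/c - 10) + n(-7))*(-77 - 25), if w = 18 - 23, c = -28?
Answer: 163965/14 ≈ 11712.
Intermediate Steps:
w = -5
n(x) = 15*x (n(x) = -3*(0 + x)*(-5 + 0) = -3*x*(-5) = -(-15)*x = 15*x)
((w/c - 10) + n(-7))*(-77 - 25) = ((-5/(-28) - 10) + 15*(-7))*(-77 - 25) = ((-5*(-1/28) - 10) - 105)*(-102) = ((5/28 - 10) - 105)*(-102) = (-275/28 - 105)*(-102) = -3215/28*(-102) = 163965/14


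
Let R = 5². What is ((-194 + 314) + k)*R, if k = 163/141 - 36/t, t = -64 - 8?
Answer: 857675/282 ≈ 3041.4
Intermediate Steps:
t = -72
R = 25
k = 467/282 (k = 163/141 - 36/(-72) = 163*(1/141) - 36*(-1/72) = 163/141 + ½ = 467/282 ≈ 1.6560)
((-194 + 314) + k)*R = ((-194 + 314) + 467/282)*25 = (120 + 467/282)*25 = (34307/282)*25 = 857675/282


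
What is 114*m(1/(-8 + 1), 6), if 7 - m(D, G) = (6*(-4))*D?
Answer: 2850/7 ≈ 407.14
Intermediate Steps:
m(D, G) = 7 + 24*D (m(D, G) = 7 - 6*(-4)*D = 7 - (-24)*D = 7 + 24*D)
114*m(1/(-8 + 1), 6) = 114*(7 + 24/(-8 + 1)) = 114*(7 + 24/(-7)) = 114*(7 + 24*(-⅐)) = 114*(7 - 24/7) = 114*(25/7) = 2850/7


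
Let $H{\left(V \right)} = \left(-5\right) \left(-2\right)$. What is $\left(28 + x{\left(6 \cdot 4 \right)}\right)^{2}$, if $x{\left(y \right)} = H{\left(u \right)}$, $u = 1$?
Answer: $1444$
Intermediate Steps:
$H{\left(V \right)} = 10$
$x{\left(y \right)} = 10$
$\left(28 + x{\left(6 \cdot 4 \right)}\right)^{2} = \left(28 + 10\right)^{2} = 38^{2} = 1444$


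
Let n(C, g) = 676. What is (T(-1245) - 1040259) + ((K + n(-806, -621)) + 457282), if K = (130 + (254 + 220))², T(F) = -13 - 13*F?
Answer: -201313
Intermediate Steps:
K = 364816 (K = (130 + 474)² = 604² = 364816)
(T(-1245) - 1040259) + ((K + n(-806, -621)) + 457282) = ((-13 - 13*(-1245)) - 1040259) + ((364816 + 676) + 457282) = ((-13 + 16185) - 1040259) + (365492 + 457282) = (16172 - 1040259) + 822774 = -1024087 + 822774 = -201313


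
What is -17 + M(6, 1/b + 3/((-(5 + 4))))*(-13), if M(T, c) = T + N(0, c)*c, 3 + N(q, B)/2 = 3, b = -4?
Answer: -95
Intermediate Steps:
N(q, B) = 0 (N(q, B) = -6 + 2*3 = -6 + 6 = 0)
M(T, c) = T (M(T, c) = T + 0*c = T + 0 = T)
-17 + M(6, 1/b + 3/((-(5 + 4))))*(-13) = -17 + 6*(-13) = -17 - 78 = -95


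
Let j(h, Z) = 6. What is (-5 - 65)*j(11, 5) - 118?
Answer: -538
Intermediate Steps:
(-5 - 65)*j(11, 5) - 118 = (-5 - 65)*6 - 118 = -70*6 - 118 = -420 - 118 = -538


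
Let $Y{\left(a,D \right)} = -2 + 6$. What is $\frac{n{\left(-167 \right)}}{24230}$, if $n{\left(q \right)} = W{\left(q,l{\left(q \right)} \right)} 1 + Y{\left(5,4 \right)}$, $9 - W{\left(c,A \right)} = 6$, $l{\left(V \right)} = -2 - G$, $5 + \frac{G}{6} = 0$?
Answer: $\frac{7}{24230} \approx 0.0002889$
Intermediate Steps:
$G = -30$ ($G = -30 + 6 \cdot 0 = -30 + 0 = -30$)
$l{\left(V \right)} = 28$ ($l{\left(V \right)} = -2 - -30 = -2 + 30 = 28$)
$W{\left(c,A \right)} = 3$ ($W{\left(c,A \right)} = 9 - 6 = 3$)
$Y{\left(a,D \right)} = 4$
$n{\left(q \right)} = 7$ ($n{\left(q \right)} = 3 \cdot 1 + 4 = 3 + 4 = 7$)
$\frac{n{\left(-167 \right)}}{24230} = \frac{7}{24230}$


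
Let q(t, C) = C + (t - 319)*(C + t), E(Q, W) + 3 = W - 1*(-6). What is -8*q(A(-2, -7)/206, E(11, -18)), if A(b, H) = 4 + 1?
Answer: -404151450/10609 ≈ -38095.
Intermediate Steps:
A(b, H) = 5
E(Q, W) = 3 + W (E(Q, W) = -3 + (W - 1*(-6)) = -3 + (W + 6) = -3 + (6 + W) = 3 + W)
q(t, C) = C + (-319 + t)*(C + t)
-8*q(A(-2, -7)/206, E(11, -18)) = -8*((5/206)² - 1595/206 - 318*(3 - 18) + (3 - 18)*(5/206)) = -8*((5*(1/206))² - 1595/206 - 318*(-15) - 75/206) = -8*((5/206)² - 319*5/206 + 4770 - 15*5/206) = -8*(25/42436 - 1595/206 + 4770 - 75/206) = -8*202075725/42436 = -404151450/10609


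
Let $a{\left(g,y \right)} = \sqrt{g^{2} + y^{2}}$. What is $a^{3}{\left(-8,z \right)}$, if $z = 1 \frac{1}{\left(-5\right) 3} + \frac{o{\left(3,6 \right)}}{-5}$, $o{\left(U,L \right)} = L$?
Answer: $\frac{14761 \sqrt{14761}}{3375} \approx 531.37$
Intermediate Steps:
$z = - \frac{19}{15}$ ($z = 1 \frac{1}{\left(-5\right) 3} + \frac{6}{-5} = 1 \frac{1}{-15} + 6 \left(- \frac{1}{5}\right) = 1 \left(- \frac{1}{15}\right) - \frac{6}{5} = - \frac{1}{15} - \frac{6}{5} = - \frac{19}{15} \approx -1.2667$)
$a^{3}{\left(-8,z \right)} = \left(\sqrt{\left(-8\right)^{2} + \left(- \frac{19}{15}\right)^{2}}\right)^{3} = \left(\sqrt{64 + \frac{361}{225}}\right)^{3} = \left(\sqrt{\frac{14761}{225}}\right)^{3} = \left(\frac{\sqrt{14761}}{15}\right)^{3} = \frac{14761 \sqrt{14761}}{3375}$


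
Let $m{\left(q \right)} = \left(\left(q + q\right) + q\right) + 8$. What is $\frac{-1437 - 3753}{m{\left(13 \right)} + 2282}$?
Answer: $- \frac{5190}{2329} \approx -2.2284$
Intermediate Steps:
$m{\left(q \right)} = 8 + 3 q$ ($m{\left(q \right)} = \left(2 q + q\right) + 8 = 3 q + 8 = 8 + 3 q$)
$\frac{-1437 - 3753}{m{\left(13 \right)} + 2282} = \frac{-1437 - 3753}{\left(8 + 3 \cdot 13\right) + 2282} = - \frac{5190}{\left(8 + 39\right) + 2282} = - \frac{5190}{47 + 2282} = - \frac{5190}{2329}$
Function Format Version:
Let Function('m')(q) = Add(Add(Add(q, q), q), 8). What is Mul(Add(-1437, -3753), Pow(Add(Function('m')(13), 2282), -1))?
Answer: Rational(-5190, 2329) ≈ -2.2284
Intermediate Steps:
Function('m')(q) = Add(8, Mul(3, q)) (Function('m')(q) = Add(Add(Mul(2, q), q), 8) = Add(Mul(3, q), 8) = Add(8, Mul(3, q)))
Mul(Add(-1437, -3753), Pow(Add(Function('m')(13), 2282), -1)) = Mul(Add(-1437, -3753), Pow(Add(Add(8, Mul(3, 13)), 2282), -1)) = Mul(-5190, Pow(Add(Add(8, 39), 2282), -1)) = Mul(-5190, Pow(Add(47, 2282), -1)) = Mul(-5190, Pow(2329, -1)) = Mul(-5190, Rational(1, 2329)) = Rational(-5190, 2329)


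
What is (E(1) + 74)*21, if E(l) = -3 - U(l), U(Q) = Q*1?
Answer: 1470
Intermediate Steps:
U(Q) = Q
E(l) = -3 - l
(E(1) + 74)*21 = ((-3 - 1*1) + 74)*21 = ((-3 - 1) + 74)*21 = (-4 + 74)*21 = 70*21 = 1470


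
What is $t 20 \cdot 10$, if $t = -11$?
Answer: $-2200$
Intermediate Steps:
$t 20 \cdot 10 = \left(-11\right) 20 \cdot 10 = \left(-220\right) 10 = -2200$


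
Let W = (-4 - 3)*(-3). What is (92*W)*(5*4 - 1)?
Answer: 36708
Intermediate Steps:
W = 21 (W = -7*(-3) = 21)
(92*W)*(5*4 - 1) = (92*21)*(5*4 - 1) = 1932*(20 - 1) = 1932*19 = 36708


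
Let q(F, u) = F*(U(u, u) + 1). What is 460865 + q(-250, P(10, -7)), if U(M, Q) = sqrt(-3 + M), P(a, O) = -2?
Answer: 460615 - 250*I*sqrt(5) ≈ 4.6062e+5 - 559.02*I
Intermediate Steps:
q(F, u) = F*(1 + sqrt(-3 + u)) (q(F, u) = F*(sqrt(-3 + u) + 1) = F*(1 + sqrt(-3 + u)))
460865 + q(-250, P(10, -7)) = 460865 - 250*(1 + sqrt(-3 - 2)) = 460865 - 250*(1 + sqrt(-5)) = 460865 - 250*(1 + I*sqrt(5)) = 460865 + (-250 - 250*I*sqrt(5)) = 460615 - 250*I*sqrt(5)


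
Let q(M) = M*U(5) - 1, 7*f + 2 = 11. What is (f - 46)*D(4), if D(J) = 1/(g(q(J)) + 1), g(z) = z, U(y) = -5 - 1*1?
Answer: 313/168 ≈ 1.8631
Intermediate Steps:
f = 9/7 (f = -2/7 + (⅐)*11 = -2/7 + 11/7 = 9/7 ≈ 1.2857)
U(y) = -6 (U(y) = -5 - 1 = -6)
q(M) = -1 - 6*M (q(M) = M*(-6) - 1 = -6*M - 1 = -1 - 6*M)
D(J) = -1/(6*J) (D(J) = 1/((-1 - 6*J) + 1) = 1/(-6*J) = -1/(6*J))
(f - 46)*D(4) = (9/7 - 46)*(-⅙/4) = -(-313)/(42*4) = -313/7*(-1/24) = 313/168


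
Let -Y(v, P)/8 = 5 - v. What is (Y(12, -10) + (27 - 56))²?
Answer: 729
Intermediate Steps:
Y(v, P) = -40 + 8*v (Y(v, P) = -8*(5 - v) = -40 + 8*v)
(Y(12, -10) + (27 - 56))² = ((-40 + 8*12) + (27 - 56))² = ((-40 + 96) - 29)² = (56 - 29)² = 27² = 729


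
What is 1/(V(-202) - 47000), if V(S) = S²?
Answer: -1/6196 ≈ -0.00016139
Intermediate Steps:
1/(V(-202) - 47000) = 1/((-202)² - 47000) = 1/(40804 - 47000) = 1/(-6196) = -1/6196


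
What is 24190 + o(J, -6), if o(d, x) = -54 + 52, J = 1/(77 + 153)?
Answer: 24188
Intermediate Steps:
J = 1/230 ≈ 0.0043478
o(d, x) = -2
24190 + o(J, -6) = 24190 - 2 = 24188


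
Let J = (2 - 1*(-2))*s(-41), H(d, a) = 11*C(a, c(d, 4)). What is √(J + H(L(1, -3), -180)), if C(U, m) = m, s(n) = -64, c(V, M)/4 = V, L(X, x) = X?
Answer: 2*I*√53 ≈ 14.56*I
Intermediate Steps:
c(V, M) = 4*V
H(d, a) = 44*d (H(d, a) = 11*(4*d) = 44*d)
J = -256 (J = (2 - 1*(-2))*(-64) = (2 + 2)*(-64) = 4*(-64) = -256)
√(J + H(L(1, -3), -180)) = √(-256 + 44*1) = √(-256 + 44) = √(-212) = 2*I*√53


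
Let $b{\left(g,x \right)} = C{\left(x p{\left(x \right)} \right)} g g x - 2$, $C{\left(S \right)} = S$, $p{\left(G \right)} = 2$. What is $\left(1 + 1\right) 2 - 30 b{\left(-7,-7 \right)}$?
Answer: $-143996$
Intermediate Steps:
$b{\left(g,x \right)} = -2 + 2 g^{2} x^{2}$ ($b{\left(g,x \right)} = x 2 g g x - 2 = 2 x g g x - 2 = 2 g x g x - 2 = 2 x g^{2} x - 2 = 2 g^{2} x^{2} - 2 = -2 + 2 g^{2} x^{2}$)
$\left(1 + 1\right) 2 - 30 b{\left(-7,-7 \right)} = \left(1 + 1\right) 2 - 30 \left(-2 + 2 \left(-7\right)^{2} \left(-7\right)^{2}\right) = 2 \cdot 2 - 30 \left(-2 + 2 \cdot 49 \cdot 49\right) = 4 - 30 \left(-2 + 4802\right) = 4 - 144000 = -143996$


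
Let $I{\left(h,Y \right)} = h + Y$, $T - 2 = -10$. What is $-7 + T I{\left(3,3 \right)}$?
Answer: $-55$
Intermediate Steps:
$T = -8$ ($T = 2 - 10 = -8$)
$I{\left(h,Y \right)} = Y + h$
$-7 + T I{\left(3,3 \right)} = -7 - 8 \left(3 + 3\right) = -7 - 48 = -55$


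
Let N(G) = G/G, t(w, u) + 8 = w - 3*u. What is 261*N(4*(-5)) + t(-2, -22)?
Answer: 317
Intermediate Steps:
t(w, u) = -8 + w - 3*u (t(w, u) = -8 + (w - 3*u) = -8 + w - 3*u)
N(G) = 1
261*N(4*(-5)) + t(-2, -22) = 261*1 + (-8 - 2 - 3*(-22)) = 261 + (-8 - 2 + 66) = 261 + 56 = 317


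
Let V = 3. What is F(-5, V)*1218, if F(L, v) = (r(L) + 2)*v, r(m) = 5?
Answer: 25578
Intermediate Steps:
F(L, v) = 7*v (F(L, v) = (5 + 2)*v = 7*v)
F(-5, V)*1218 = (7*3)*1218 = 21*1218 = 25578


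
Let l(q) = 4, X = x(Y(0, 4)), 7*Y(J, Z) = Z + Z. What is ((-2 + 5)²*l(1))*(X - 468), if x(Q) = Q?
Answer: -117648/7 ≈ -16807.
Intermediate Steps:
Y(J, Z) = 2*Z/7 (Y(J, Z) = (Z + Z)/7 = (2*Z)/7 = 2*Z/7)
X = 8/7 (X = (2/7)*4 = 8/7 ≈ 1.1429)
((-2 + 5)²*l(1))*(X - 468) = ((-2 + 5)²*4)*(8/7 - 468) = (3²*4)*(-3268/7) = (9*4)*(-3268/7) = 36*(-3268/7) = -117648/7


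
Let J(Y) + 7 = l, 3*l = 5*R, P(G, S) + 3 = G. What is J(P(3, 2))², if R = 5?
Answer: 16/9 ≈ 1.7778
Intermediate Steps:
P(G, S) = -3 + G
l = 25/3 (l = (5*5)/3 = (⅓)*25 = 25/3 ≈ 8.3333)
J(Y) = 4/3 (J(Y) = -7 + 25/3 = 4/3)
J(P(3, 2))² = (4/3)² = 16/9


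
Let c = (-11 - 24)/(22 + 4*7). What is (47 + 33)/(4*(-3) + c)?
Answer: -800/127 ≈ -6.2992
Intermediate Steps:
c = -7/10 (c = -35/(22 + 28) = -35/50 = -35*1/50 = -7/10 ≈ -0.70000)
(47 + 33)/(4*(-3) + c) = (47 + 33)/(4*(-3) - 7/10) = 80/(-12 - 7/10) = 80/(-127/10) = -10/127*80 = -800/127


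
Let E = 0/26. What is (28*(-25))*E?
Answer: 0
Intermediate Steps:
E = 0 (E = 0*(1/26) = 0)
(28*(-25))*E = (28*(-25))*0 = -700*0 = 0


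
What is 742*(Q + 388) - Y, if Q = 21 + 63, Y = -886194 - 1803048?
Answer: 3039466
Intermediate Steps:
Y = -2689242
Q = 84
742*(Q + 388) - Y = 742*(84 + 388) - 1*(-2689242) = 742*472 + 2689242 = 350224 + 2689242 = 3039466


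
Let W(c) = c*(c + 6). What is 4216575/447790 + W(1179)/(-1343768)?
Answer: 504048442875/60172587272 ≈ 8.3767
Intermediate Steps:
W(c) = c*(6 + c)
4216575/447790 + W(1179)/(-1343768) = 4216575/447790 + (1179*(6 + 1179))/(-1343768) = 4216575*(1/447790) + (1179*1185)*(-1/1343768) = 843315/89558 + 1397115*(-1/1343768) = 843315/89558 - 1397115/1343768 = 504048442875/60172587272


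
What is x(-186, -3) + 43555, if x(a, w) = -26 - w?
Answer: 43532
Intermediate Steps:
x(-186, -3) + 43555 = (-26 - 1*(-3)) + 43555 = (-26 + 3) + 43555 = -23 + 43555 = 43532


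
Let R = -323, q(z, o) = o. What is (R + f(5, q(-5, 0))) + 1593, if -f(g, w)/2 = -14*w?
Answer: 1270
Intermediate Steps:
f(g, w) = 28*w (f(g, w) = -(-28)*w = 28*w)
(R + f(5, q(-5, 0))) + 1593 = (-323 + 28*0) + 1593 = (-323 + 0) + 1593 = -323 + 1593 = 1270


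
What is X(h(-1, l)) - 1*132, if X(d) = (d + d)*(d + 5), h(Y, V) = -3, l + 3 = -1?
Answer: -144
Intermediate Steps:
l = -4 (l = -3 - 1 = -4)
X(d) = 2*d*(5 + d) (X(d) = (2*d)*(5 + d) = 2*d*(5 + d))
X(h(-1, l)) - 1*132 = 2*(-3)*(5 - 3) - 1*132 = 2*(-3)*2 - 132 = -12 - 132 = -144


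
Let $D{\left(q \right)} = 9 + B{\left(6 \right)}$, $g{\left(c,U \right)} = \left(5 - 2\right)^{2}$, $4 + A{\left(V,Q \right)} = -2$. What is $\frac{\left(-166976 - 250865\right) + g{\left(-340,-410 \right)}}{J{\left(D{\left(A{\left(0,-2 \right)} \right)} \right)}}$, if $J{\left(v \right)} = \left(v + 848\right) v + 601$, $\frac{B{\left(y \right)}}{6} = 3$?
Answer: $- \frac{208916}{12113} \approx -17.247$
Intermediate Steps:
$A{\left(V,Q \right)} = -6$ ($A{\left(V,Q \right)} = -4 - 2 = -6$)
$B{\left(y \right)} = 18$ ($B{\left(y \right)} = 6 \cdot 3 = 18$)
$g{\left(c,U \right)} = 9$ ($g{\left(c,U \right)} = 3^{2} = 9$)
$D{\left(q \right)} = 27$ ($D{\left(q \right)} = 9 + 18 = 27$)
$J{\left(v \right)} = 601 + v \left(848 + v\right)$ ($J{\left(v \right)} = \left(848 + v\right) v + 601 = v \left(848 + v\right) + 601 = 601 + v \left(848 + v\right)$)
$\frac{\left(-166976 - 250865\right) + g{\left(-340,-410 \right)}}{J{\left(D{\left(A{\left(0,-2 \right)} \right)} \right)}} = \frac{\left(-166976 - 250865\right) + 9}{601 + 27^{2} + 848 \cdot 27} = \frac{-417841 + 9}{601 + 729 + 22896} = - \frac{417832}{24226} = \left(-417832\right) \frac{1}{24226} = - \frac{208916}{12113}$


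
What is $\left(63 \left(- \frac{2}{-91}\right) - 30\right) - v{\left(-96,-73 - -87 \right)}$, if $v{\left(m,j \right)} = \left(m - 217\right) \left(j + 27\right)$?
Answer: $\frac{166457}{13} \approx 12804.0$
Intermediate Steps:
$v{\left(m,j \right)} = \left(-217 + m\right) \left(27 + j\right)$
$\left(63 \left(- \frac{2}{-91}\right) - 30\right) - v{\left(-96,-73 - -87 \right)} = \left(63 \left(- \frac{2}{-91}\right) - 30\right) - \left(-5859 - 217 \left(-73 - -87\right) + 27 \left(-96\right) + \left(-73 - -87\right) \left(-96\right)\right) = \left(63 \left(\left(-2\right) \left(- \frac{1}{91}\right)\right) - 30\right) - \left(-5859 - 217 \left(-73 + 87\right) - 2592 + \left(-73 + 87\right) \left(-96\right)\right) = \left(63 \cdot \frac{2}{91} - 30\right) - \left(-5859 - 3038 - 2592 + 14 \left(-96\right)\right) = \left(\frac{18}{13} - 30\right) - \left(-5859 - 3038 - 2592 - 1344\right) = - \frac{372}{13} - -12833 = - \frac{372}{13} + 12833 = \frac{166457}{13}$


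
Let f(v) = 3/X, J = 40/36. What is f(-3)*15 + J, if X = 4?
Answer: 445/36 ≈ 12.361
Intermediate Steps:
J = 10/9 (J = 40*(1/36) = 10/9 ≈ 1.1111)
f(v) = ¾ (f(v) = 3/4 = 3*(¼) = ¾)
f(-3)*15 + J = (¾)*15 + 10/9 = 45/4 + 10/9 = 445/36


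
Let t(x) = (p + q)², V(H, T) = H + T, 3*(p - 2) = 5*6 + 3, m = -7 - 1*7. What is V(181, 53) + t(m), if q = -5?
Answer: 298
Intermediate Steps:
m = -14 (m = -7 - 7 = -14)
p = 13 (p = 2 + (5*6 + 3)/3 = 2 + (30 + 3)/3 = 2 + (⅓)*33 = 2 + 11 = 13)
t(x) = 64 (t(x) = (13 - 5)² = 8² = 64)
V(181, 53) + t(m) = (181 + 53) + 64 = 234 + 64 = 298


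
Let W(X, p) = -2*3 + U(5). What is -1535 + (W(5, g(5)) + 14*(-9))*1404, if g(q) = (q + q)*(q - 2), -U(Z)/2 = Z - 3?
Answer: -192479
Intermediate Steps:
U(Z) = 6 - 2*Z (U(Z) = -2*(Z - 3) = -2*(-3 + Z) = 6 - 2*Z)
g(q) = 2*q*(-2 + q) (g(q) = (2*q)*(-2 + q) = 2*q*(-2 + q))
W(X, p) = -10 (W(X, p) = -2*3 + (6 - 2*5) = -6 + (6 - 10) = -6 - 4 = -10)
-1535 + (W(5, g(5)) + 14*(-9))*1404 = -1535 + (-10 + 14*(-9))*1404 = -1535 + (-10 - 126)*1404 = -1535 - 136*1404 = -1535 - 190944 = -192479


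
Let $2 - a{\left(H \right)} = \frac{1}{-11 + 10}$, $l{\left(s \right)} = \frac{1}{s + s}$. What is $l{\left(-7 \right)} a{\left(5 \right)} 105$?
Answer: $- \frac{45}{2} \approx -22.5$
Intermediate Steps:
$l{\left(s \right)} = \frac{1}{2 s}$
$a{\left(H \right)} = 3$ ($a{\left(H \right)} = 2 - \frac{1}{-11 + 10} = 2 - \frac{1}{-1} = 2 - -1 = 2 + 1 = 3$)
$l{\left(-7 \right)} a{\left(5 \right)} 105 = \frac{1}{2 \left(-7\right)} 3 \cdot 105 = \frac{1}{2} \left(- \frac{1}{7}\right) 3 \cdot 105 = \left(- \frac{1}{14}\right) 3 \cdot 105 = \left(- \frac{3}{14}\right) 105 = - \frac{45}{2}$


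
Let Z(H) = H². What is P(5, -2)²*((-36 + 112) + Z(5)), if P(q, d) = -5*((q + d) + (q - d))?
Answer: 252500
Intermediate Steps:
P(q, d) = -10*q (P(q, d) = -5*((d + q) + (q - d)) = -10*q)
P(5, -2)²*((-36 + 112) + Z(5)) = (-10*5)²*((-36 + 112) + 5²) = (-50)²*(76 + 25) = 2500*101 = 252500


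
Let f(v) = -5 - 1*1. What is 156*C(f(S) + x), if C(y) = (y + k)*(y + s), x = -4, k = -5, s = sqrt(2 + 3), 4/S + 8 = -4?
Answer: 23400 - 2340*sqrt(5) ≈ 18168.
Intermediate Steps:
S = -1/3 (S = 4/(-8 - 4) = 4/(-12) = 4*(-1/12) = -1/3 ≈ -0.33333)
f(v) = -6 (f(v) = -5 - 1 = -6)
s = sqrt(5) ≈ 2.2361
C(y) = (-5 + y)*(y + sqrt(5)) (C(y) = (y - 5)*(y + sqrt(5)) = (-5 + y)*(y + sqrt(5)))
156*C(f(S) + x) = 156*((-6 - 4)**2 - 5*(-6 - 4) - 5*sqrt(5) + (-6 - 4)*sqrt(5)) = 156*((-10)**2 - 5*(-10) - 5*sqrt(5) - 10*sqrt(5)) = 156*(100 + 50 - 5*sqrt(5) - 10*sqrt(5)) = 156*(150 - 15*sqrt(5)) = 23400 - 2340*sqrt(5)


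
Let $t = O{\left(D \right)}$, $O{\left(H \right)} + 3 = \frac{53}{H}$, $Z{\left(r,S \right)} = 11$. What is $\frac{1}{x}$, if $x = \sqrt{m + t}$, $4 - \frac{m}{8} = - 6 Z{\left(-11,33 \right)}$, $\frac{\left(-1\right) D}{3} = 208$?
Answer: $\frac{4 \sqrt{13553085}}{347515} \approx 0.042375$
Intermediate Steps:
$D = -624$ ($D = \left(-3\right) 208 = -624$)
$O{\left(H \right)} = -3 + \frac{53}{H}$
$t = - \frac{1925}{624}$ ($t = -3 + \frac{53}{-624} = -3 + 53 \left(- \frac{1}{624}\right) = -3 - \frac{53}{624} = - \frac{1925}{624} \approx -3.0849$)
$m = 560$ ($m = 32 - 8 \left(\left(-6\right) 11\right) = 32 - -528 = 32 + 528 = 560$)
$x = \frac{\sqrt{13553085}}{156}$ ($x = \sqrt{560 - \frac{1925}{624}} = \sqrt{\frac{347515}{624}} = \frac{\sqrt{13553085}}{156} \approx 23.599$)
$\frac{1}{x} = \frac{1}{\frac{1}{156} \sqrt{13553085}} = \frac{4 \sqrt{13553085}}{347515}$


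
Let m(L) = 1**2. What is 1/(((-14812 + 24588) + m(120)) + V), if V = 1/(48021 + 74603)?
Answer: 122624/1198894849 ≈ 0.00010228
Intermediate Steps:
m(L) = 1
V = 1/122624 ≈ 8.1550e-6
1/(((-14812 + 24588) + m(120)) + V) = 1/(((-14812 + 24588) + 1) + 1/122624) = 1/((9776 + 1) + 1/122624) = 1/(9777 + 1/122624) = 1/(1198894849/122624) = 122624/1198894849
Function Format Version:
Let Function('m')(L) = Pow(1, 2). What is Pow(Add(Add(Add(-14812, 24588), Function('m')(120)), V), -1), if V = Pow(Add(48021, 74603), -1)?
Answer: Rational(122624, 1198894849) ≈ 0.00010228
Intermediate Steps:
Function('m')(L) = 1
V = Rational(1, 122624) (V = Pow(122624, -1) = Rational(1, 122624) ≈ 8.1550e-6)
Pow(Add(Add(Add(-14812, 24588), Function('m')(120)), V), -1) = Pow(Add(Add(Add(-14812, 24588), 1), Rational(1, 122624)), -1) = Pow(Add(Add(9776, 1), Rational(1, 122624)), -1) = Pow(Add(9777, Rational(1, 122624)), -1) = Pow(Rational(1198894849, 122624), -1) = Rational(122624, 1198894849)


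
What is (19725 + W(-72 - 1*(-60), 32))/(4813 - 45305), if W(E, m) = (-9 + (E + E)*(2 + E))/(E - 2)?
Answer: -39417/80984 ≈ -0.48673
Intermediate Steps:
W(E, m) = (-9 + 2*E*(2 + E))/(-2 + E) (W(E, m) = (-9 + (2*E)*(2 + E))/(-2 + E) = (-9 + 2*E*(2 + E))/(-2 + E))
(19725 + W(-72 - 1*(-60), 32))/(4813 - 45305) = (19725 + (-9 + 2*(-72 - 1*(-60))² + 4*(-72 - 1*(-60)))/(-2 + (-72 - 1*(-60))))/(4813 - 45305) = (19725 + (-9 + 2*(-72 + 60)² + 4*(-72 + 60))/(-2 + (-72 + 60)))/(-40492) = (19725 + (-9 + 2*(-12)² + 4*(-12))/(-2 - 12))*(-1/40492) = (19725 + (-9 + 2*144 - 48)/(-14))*(-1/40492) = (19725 - (-9 + 288 - 48)/14)*(-1/40492) = (19725 - 1/14*231)*(-1/40492) = (19725 - 33/2)*(-1/40492) = (39417/2)*(-1/40492) = -39417/80984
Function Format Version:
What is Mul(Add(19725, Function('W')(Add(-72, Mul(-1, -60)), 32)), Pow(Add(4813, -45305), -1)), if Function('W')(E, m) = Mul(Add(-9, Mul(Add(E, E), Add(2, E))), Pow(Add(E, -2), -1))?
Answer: Rational(-39417, 80984) ≈ -0.48673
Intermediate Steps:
Function('W')(E, m) = Mul(Pow(Add(-2, E), -1), Add(-9, Mul(2, E, Add(2, E)))) (Function('W')(E, m) = Mul(Add(-9, Mul(Mul(2, E), Add(2, E))), Pow(Add(-2, E), -1)) = Mul(Add(-9, Mul(2, E, Add(2, E))), Pow(Add(-2, E), -1)) = Mul(Pow(Add(-2, E), -1), Add(-9, Mul(2, E, Add(2, E)))))
Mul(Add(19725, Function('W')(Add(-72, Mul(-1, -60)), 32)), Pow(Add(4813, -45305), -1)) = Mul(Add(19725, Mul(Pow(Add(-2, Add(-72, Mul(-1, -60))), -1), Add(-9, Mul(2, Pow(Add(-72, Mul(-1, -60)), 2)), Mul(4, Add(-72, Mul(-1, -60)))))), Pow(Add(4813, -45305), -1)) = Mul(Add(19725, Mul(Pow(Add(-2, Add(-72, 60)), -1), Add(-9, Mul(2, Pow(Add(-72, 60), 2)), Mul(4, Add(-72, 60))))), Pow(-40492, -1)) = Mul(Add(19725, Mul(Pow(Add(-2, -12), -1), Add(-9, Mul(2, Pow(-12, 2)), Mul(4, -12)))), Rational(-1, 40492)) = Mul(Add(19725, Mul(Pow(-14, -1), Add(-9, Mul(2, 144), -48))), Rational(-1, 40492)) = Mul(Add(19725, Mul(Rational(-1, 14), Add(-9, 288, -48))), Rational(-1, 40492)) = Mul(Add(19725, Mul(Rational(-1, 14), 231)), Rational(-1, 40492)) = Mul(Add(19725, Rational(-33, 2)), Rational(-1, 40492)) = Mul(Rational(39417, 2), Rational(-1, 40492)) = Rational(-39417, 80984)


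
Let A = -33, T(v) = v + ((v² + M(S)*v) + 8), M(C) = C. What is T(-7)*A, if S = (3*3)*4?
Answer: 6666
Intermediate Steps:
S = 36 (S = 9*4 = 36)
T(v) = 8 + v² + 37*v (T(v) = v + ((v² + 36*v) + 8) = v + (8 + v² + 36*v) = 8 + v² + 37*v)
T(-7)*A = (8 + (-7)² + 37*(-7))*(-33) = (8 + 49 - 259)*(-33) = -202*(-33) = 6666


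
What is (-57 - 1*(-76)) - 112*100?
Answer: -11181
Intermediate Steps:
(-57 - 1*(-76)) - 112*100 = (-57 + 76) - 11200 = 19 - 11200 = -11181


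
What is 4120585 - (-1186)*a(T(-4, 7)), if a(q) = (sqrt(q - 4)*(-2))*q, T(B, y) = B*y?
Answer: 4120585 + 265664*I*sqrt(2) ≈ 4.1206e+6 + 3.7571e+5*I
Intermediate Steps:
a(q) = -2*q*sqrt(-4 + q) (a(q) = (sqrt(-4 + q)*(-2))*q = (-2*sqrt(-4 + q))*q = -2*q*sqrt(-4 + q))
4120585 - (-1186)*a(T(-4, 7)) = 4120585 - (-1186)*(-2*(-4*7)*sqrt(-4 - 4*7)) = 4120585 - (-1186)*(-2*(-28)*sqrt(-4 - 28)) = 4120585 - (-1186)*(-2*(-28)*sqrt(-32)) = 4120585 - (-1186)*(-2*(-28)*4*I*sqrt(2)) = 4120585 - (-1186)*224*I*sqrt(2) = 4120585 - (-265664)*I*sqrt(2) = 4120585 + 265664*I*sqrt(2)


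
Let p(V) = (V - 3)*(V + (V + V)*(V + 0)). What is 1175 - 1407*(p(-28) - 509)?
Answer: 67887518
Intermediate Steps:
p(V) = (-3 + V)*(V + 2*V²) (p(V) = (-3 + V)*(V + (2*V)*V) = (-3 + V)*(V + 2*V²))
1175 - 1407*(p(-28) - 509) = 1175 - 1407*(-28*(-3 - 5*(-28) + 2*(-28)²) - 509) = 1175 - 1407*(-28*(-3 + 140 + 2*784) - 509) = 1175 - 1407*(-28*(-3 + 140 + 1568) - 509) = 1175 - 1407*(-28*1705 - 509) = 1175 - 1407*(-47740 - 509) = 1175 - 1407*(-48249) = 1175 + 67886343 = 67887518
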